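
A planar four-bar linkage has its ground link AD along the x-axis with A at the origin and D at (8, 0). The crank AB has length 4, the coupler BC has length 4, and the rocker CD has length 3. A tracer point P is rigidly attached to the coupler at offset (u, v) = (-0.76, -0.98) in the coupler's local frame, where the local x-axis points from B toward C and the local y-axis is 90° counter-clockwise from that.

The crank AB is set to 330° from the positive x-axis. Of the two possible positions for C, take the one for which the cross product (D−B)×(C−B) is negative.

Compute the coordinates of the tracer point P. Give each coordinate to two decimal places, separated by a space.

2.50 -2.78

A=(0,0), D=(8.00,0)
B = A + 4.00·(cos330°, sin330°) = (3.4641, -2.0000)
|BD| = 4.9573
circle(B,4.00) ∩ circle(D,3.00): a=3.1847, h=2.4203
  candidates: C₊=(5.4016,1.4994) cross=11.998; C₋=(7.3545,-2.9297) cross=-11.998
  mode - wants cross < 0 → take C=(7.3545,-2.9297) (cross=-11.998)
ex = (C−B)/|BC| = (0.9726,-0.2324); ey = (0.2324,0.9726)
P = B + -0.76·ex + -0.98·ey = (2.4971,-2.7765)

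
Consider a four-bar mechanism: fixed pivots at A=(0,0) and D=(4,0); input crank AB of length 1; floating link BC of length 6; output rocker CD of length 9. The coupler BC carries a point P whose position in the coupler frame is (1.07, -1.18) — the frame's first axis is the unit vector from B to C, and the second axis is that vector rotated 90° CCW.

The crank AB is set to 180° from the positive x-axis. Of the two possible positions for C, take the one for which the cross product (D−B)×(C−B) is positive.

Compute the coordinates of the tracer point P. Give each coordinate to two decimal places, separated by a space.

A=(0,0), D=(4.00,0)
B = A + 1.00·(cos180°, sin180°) = (-1.0000, 0.0000)
|BD| = 5.0000
circle(B,6.00) ∩ circle(D,9.00): a=-2.0000, h=5.6569
  candidates: C₊=(-3.0000,5.6569) cross=28.284; C₋=(-3.0000,-5.6569) cross=-28.284
  mode + wants cross > 0 → take C=(-3.0000,5.6569) (cross=28.284)
ex = (C−B)/|BC| = (-0.3333,0.9428); ey = (-0.9428,-0.3333)
P = B + 1.07·ex + -1.18·ey = (-0.2442,1.4021)

-0.24 1.40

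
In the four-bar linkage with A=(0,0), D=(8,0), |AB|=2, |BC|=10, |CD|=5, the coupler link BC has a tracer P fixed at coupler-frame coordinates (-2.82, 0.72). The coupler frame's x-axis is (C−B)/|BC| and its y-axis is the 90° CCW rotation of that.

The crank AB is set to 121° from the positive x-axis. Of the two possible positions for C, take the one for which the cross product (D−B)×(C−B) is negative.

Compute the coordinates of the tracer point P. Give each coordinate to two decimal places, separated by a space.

A=(0,0), D=(8.00,0)
B = A + 2.00·(cos121°, sin121°) = (-1.0301, 1.7143)
|BD| = 9.1914
circle(B,10.00) ∩ circle(D,5.00): a=8.6756, h=4.9733
  candidates: C₊=(8.4209,4.9823) cross=45.712; C₋=(6.5657,-4.7899) cross=-45.712
  mode - wants cross < 0 → take C=(6.5657,-4.7899) (cross=-45.712)
ex = (C−B)/|BC| = (0.7596,-0.6504); ey = (0.6504,0.7596)
P = B + -2.82·ex + 0.72·ey = (-2.7038,4.0954)

-2.70 4.10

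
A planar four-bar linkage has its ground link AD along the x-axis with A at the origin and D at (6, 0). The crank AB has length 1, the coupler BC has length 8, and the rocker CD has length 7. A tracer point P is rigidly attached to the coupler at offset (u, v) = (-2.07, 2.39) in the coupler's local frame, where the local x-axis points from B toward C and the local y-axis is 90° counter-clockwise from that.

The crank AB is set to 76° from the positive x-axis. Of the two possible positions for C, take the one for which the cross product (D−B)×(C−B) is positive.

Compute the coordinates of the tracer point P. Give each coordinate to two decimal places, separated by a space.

-2.92 0.99

A=(0,0), D=(6.00,0)
B = A + 1.00·(cos76°, sin76°) = (0.2419, 0.9703)
|BD| = 5.8393
circle(B,8.00) ∩ circle(D,7.00): a=4.2040, h=6.8063
  candidates: C₊=(5.5185,6.9834) cross=39.744; C₋=(3.2565,-6.4400) cross=-39.744
  mode + wants cross > 0 → take C=(5.5185,6.9834) (cross=39.744)
ex = (C−B)/|BC| = (0.6596,0.7516); ey = (-0.7516,0.6596)
P = B + -2.07·ex + 2.39·ey = (-2.9198,0.9908)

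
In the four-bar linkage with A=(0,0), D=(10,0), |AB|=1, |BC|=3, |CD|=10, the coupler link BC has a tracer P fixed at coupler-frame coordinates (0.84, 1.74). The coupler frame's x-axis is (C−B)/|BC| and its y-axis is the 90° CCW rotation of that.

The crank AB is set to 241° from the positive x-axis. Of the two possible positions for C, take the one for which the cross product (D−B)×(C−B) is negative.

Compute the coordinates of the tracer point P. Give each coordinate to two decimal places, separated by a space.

1.44 -0.97

A=(0,0), D=(10.00,0)
B = A + 1.00·(cos241°, sin241°) = (-0.4848, -0.8746)
|BD| = 10.5212
circle(B,3.00) ∩ circle(D,10.00): a=0.9360, h=2.8502
  candidates: C₊=(0.2110,2.0436) cross=29.988; C₋=(0.6849,-3.6372) cross=-29.988
  mode - wants cross < 0 → take C=(0.6849,-3.6372) (cross=-29.988)
ex = (C−B)/|BC| = (0.3899,-0.9209); ey = (0.9209,0.3899)
P = B + 0.84·ex + 1.74·ey = (1.4450,-0.9697)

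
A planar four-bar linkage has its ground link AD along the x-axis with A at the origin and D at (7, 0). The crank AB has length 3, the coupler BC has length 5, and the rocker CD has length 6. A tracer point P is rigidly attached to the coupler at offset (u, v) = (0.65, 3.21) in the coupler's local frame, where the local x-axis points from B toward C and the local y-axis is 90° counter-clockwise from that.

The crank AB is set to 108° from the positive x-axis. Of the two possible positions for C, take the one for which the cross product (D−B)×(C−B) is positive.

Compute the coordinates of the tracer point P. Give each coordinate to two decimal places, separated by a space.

A=(0,0), D=(7.00,0)
B = A + 3.00·(cos108°, sin108°) = (-0.9271, 2.8532)
|BD| = 8.4249
circle(B,5.00) ∩ circle(D,6.00): a=3.5596, h=3.5113
  candidates: C₊=(3.6114,4.9515) cross=29.582; C₋=(1.2331,-1.6561) cross=-29.582
  mode + wants cross > 0 → take C=(3.6114,4.9515) (cross=29.582)
ex = (C−B)/|BC| = (0.9077,0.4197); ey = (-0.4197,0.9077)
P = B + 0.65·ex + 3.21·ey = (-1.6842,6.0396)

-1.68 6.04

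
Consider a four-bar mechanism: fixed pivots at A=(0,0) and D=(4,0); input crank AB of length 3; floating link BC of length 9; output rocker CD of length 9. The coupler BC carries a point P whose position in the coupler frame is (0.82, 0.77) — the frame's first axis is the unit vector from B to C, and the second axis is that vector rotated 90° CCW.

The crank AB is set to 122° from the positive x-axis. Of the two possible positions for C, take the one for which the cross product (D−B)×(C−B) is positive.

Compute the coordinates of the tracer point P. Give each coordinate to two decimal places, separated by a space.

A=(0,0), D=(4.00,0)
B = A + 3.00·(cos122°, sin122°) = (-1.5898, 2.5441)
|BD| = 6.1415
circle(B,9.00) ∩ circle(D,9.00): a=3.0708, h=8.4599
  candidates: C₊=(4.7097,8.9720) cross=51.957; C₋=(-2.2994,-6.4278) cross=-51.957
  mode + wants cross > 0 → take C=(4.7097,8.9720) (cross=51.957)
ex = (C−B)/|BC| = (0.6999,0.7142); ey = (-0.7142,0.6999)
P = B + 0.82·ex + 0.77·ey = (-1.5657,3.6687)

-1.57 3.67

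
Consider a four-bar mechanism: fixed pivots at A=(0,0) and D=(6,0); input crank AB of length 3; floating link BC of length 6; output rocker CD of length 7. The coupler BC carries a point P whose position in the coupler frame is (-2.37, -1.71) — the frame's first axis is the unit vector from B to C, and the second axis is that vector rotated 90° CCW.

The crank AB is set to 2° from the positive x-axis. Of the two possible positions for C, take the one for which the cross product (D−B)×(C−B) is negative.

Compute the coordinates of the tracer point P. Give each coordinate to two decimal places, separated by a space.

A=(0,0), D=(6.00,0)
B = A + 3.00·(cos2°, sin2°) = (2.9982, 0.1047)
|BD| = 3.0037
circle(B,6.00) ∩ circle(D,7.00): a=-0.6622, h=5.9633
  candidates: C₊=(2.5442,6.0875) cross=17.912; C₋=(2.1285,-5.8319) cross=-17.912
  mode - wants cross < 0 → take C=(2.1285,-5.8319) (cross=-17.912)
ex = (C−B)/|BC| = (-0.1449,-0.9894); ey = (0.9894,-0.1449)
P = B + -2.37·ex + -1.71·ey = (1.6497,2.6975)

1.65 2.70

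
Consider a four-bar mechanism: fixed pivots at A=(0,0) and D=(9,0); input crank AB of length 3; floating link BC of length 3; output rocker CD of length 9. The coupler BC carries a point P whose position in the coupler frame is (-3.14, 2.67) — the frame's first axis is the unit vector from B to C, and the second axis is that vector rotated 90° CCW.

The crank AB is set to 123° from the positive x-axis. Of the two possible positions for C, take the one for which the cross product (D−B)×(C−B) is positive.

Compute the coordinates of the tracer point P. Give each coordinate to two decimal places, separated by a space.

A=(0,0), D=(9.00,0)
B = A + 3.00·(cos123°, sin123°) = (-1.6339, 2.5160)
|BD| = 10.9275
circle(B,3.00) ∩ circle(D,9.00): a=2.1693, h=2.0722
  candidates: C₊=(0.9542,4.0331) cross=22.644; C₋=(0.0000,0.0000) cross=-22.644
  mode + wants cross > 0 → take C=(0.9542,4.0331) (cross=22.644)
ex = (C−B)/|BC| = (0.8627,0.5057); ey = (-0.5057,0.8627)
P = B + -3.14·ex + 2.67·ey = (-5.6930,3.2316)

-5.69 3.23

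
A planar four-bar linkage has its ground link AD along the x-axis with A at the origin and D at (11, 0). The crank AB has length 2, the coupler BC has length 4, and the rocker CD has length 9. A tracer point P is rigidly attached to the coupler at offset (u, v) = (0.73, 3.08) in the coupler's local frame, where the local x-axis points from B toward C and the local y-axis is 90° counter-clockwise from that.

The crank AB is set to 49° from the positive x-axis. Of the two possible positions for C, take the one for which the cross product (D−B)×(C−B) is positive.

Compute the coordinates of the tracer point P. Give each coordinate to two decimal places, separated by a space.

-0.90 3.77

A=(0,0), D=(11.00,0)
B = A + 2.00·(cos49°, sin49°) = (1.3121, 1.5094)
|BD| = 9.8048
circle(B,4.00) ∩ circle(D,9.00): a=1.5877, h=3.6714
  candidates: C₊=(3.4461,4.8927) cross=35.997; C₋=(2.3157,-2.3626) cross=-35.997
  mode + wants cross > 0 → take C=(3.4461,4.8927) (cross=35.997)
ex = (C−B)/|BC| = (0.5335,0.8458); ey = (-0.8458,0.5335)
P = B + 0.73·ex + 3.08·ey = (-0.9035,3.7700)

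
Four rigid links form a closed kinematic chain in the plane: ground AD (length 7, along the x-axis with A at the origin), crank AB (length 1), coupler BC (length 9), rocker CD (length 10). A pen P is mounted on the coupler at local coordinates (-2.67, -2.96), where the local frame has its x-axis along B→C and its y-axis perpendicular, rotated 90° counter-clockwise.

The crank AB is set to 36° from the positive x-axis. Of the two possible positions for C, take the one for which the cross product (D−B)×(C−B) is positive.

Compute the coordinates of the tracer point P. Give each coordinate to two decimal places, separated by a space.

2.95 -2.78

A=(0,0), D=(7.00,0)
B = A + 1.00·(cos36°, sin36°) = (0.8090, 0.5878)
|BD| = 6.2188
circle(B,9.00) ∩ circle(D,10.00): a=1.5818, h=8.8599
  candidates: C₊=(3.2211,9.2585) cross=55.098; C₋=(1.5463,-8.3820) cross=-55.098
  mode + wants cross > 0 → take C=(3.2211,9.2585) (cross=55.098)
ex = (C−B)/|BC| = (0.2680,0.9634); ey = (-0.9634,0.2680)
P = B + -2.67·ex + -2.96·ey = (2.9451,-2.7779)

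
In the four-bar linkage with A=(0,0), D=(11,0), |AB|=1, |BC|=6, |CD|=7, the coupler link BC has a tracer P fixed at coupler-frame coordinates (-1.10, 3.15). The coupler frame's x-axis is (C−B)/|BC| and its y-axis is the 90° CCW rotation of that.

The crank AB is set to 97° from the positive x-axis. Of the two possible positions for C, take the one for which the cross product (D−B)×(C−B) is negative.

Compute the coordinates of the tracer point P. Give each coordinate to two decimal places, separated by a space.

0.99 4.14

A=(0,0), D=(11.00,0)
B = A + 1.00·(cos97°, sin97°) = (-0.1219, 0.9925)
|BD| = 11.1661
circle(B,6.00) ∩ circle(D,7.00): a=5.0009, h=3.3152
  candidates: C₊=(5.1539,3.8501) cross=37.018; C₋=(4.5646,-2.7541) cross=-37.018
  mode - wants cross < 0 → take C=(4.5646,-2.7541) (cross=-37.018)
ex = (C−B)/|BC| = (0.7811,-0.6244); ey = (0.6244,0.7811)
P = B + -1.10·ex + 3.15·ey = (0.9859,4.1398)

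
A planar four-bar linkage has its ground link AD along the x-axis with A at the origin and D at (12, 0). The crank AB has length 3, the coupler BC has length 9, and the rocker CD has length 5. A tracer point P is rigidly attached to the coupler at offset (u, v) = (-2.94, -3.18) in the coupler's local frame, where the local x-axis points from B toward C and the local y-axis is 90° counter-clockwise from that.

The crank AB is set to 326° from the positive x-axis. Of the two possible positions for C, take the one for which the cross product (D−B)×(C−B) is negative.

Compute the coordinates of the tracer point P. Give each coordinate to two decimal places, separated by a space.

A=(0,0), D=(12.00,0)
B = A + 3.00·(cos326°, sin326°) = (2.4871, -1.6776)
|BD| = 9.6597
circle(B,9.00) ∩ circle(D,5.00): a=7.7285, h=4.6120
  candidates: C₊=(9.2972,4.2065) cross=44.550; C₋=(10.8991,-4.8773) cross=-44.550
  mode - wants cross < 0 → take C=(10.8991,-4.8773) (cross=-44.550)
ex = (C−B)/|BC| = (0.9347,-0.3555); ey = (0.3555,0.9347)
P = B + -2.94·ex + -3.18·ey = (-1.3914,-3.6046)

-1.39 -3.60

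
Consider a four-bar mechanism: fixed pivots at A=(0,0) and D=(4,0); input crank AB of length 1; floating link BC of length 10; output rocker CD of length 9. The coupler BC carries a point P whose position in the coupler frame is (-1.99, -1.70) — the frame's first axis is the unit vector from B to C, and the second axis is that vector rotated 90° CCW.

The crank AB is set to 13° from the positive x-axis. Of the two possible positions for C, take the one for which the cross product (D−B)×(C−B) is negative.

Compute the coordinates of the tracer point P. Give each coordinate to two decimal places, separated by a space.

A=(0,0), D=(4.00,0)
B = A + 1.00·(cos13°, sin13°) = (0.9744, 0.2250)
|BD| = 3.0340
circle(B,10.00) ∩ circle(D,9.00): a=4.6482, h=8.8541
  candidates: C₊=(6.2662,8.7100) cross=26.863; C₋=(4.9533,-8.9494) cross=-26.863
  mode - wants cross < 0 → take C=(4.9533,-8.9494) (cross=-26.863)
ex = (C−B)/|BC| = (0.3979,-0.9174); ey = (0.9174,0.3979)
P = B + -1.99·ex + -1.70·ey = (-1.3771,1.3742)

-1.38 1.37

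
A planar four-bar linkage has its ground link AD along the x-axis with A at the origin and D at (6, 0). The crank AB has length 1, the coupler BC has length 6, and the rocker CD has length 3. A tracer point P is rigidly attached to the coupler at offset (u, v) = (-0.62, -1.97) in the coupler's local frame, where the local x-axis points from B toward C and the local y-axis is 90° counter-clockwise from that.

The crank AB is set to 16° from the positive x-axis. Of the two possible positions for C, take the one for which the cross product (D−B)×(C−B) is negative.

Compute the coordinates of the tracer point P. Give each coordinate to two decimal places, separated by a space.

-0.63 -1.04

A=(0,0), D=(6.00,0)
B = A + 1.00·(cos16°, sin16°) = (0.9613, 0.2756)
|BD| = 5.0463
circle(B,6.00) ∩ circle(D,3.00): a=5.1984, h=2.9961
  candidates: C₊=(6.3155,2.9834) cross=15.119; C₋=(5.9882,-3.0000) cross=-15.119
  mode - wants cross < 0 → take C=(5.9882,-3.0000) (cross=-15.119)
ex = (C−B)/|BC| = (0.8378,-0.5459); ey = (0.5459,0.8378)
P = B + -0.62·ex + -1.97·ey = (-0.6337,-1.0364)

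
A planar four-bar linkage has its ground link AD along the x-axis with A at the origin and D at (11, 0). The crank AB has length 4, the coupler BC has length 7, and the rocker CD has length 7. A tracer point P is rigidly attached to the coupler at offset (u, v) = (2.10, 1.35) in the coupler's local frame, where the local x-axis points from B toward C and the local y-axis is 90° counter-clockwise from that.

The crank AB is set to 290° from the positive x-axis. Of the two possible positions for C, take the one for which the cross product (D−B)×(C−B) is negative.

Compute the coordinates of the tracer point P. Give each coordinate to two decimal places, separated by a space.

3.81 -3.25

A=(0,0), D=(11.00,0)
B = A + 4.00·(cos290°, sin290°) = (1.3681, -3.7588)
|BD| = 10.3394
circle(B,7.00) ∩ circle(D,7.00): a=5.1697, h=4.7196
  candidates: C₊=(4.4683,2.5173) cross=48.797; C₋=(7.8998,-6.2760) cross=-48.797
  mode - wants cross < 0 → take C=(7.8998,-6.2760) (cross=-48.797)
ex = (C−B)/|BC| = (0.9331,-0.3596); ey = (0.3596,0.9331)
P = B + 2.10·ex + 1.35·ey = (3.8131,-3.2543)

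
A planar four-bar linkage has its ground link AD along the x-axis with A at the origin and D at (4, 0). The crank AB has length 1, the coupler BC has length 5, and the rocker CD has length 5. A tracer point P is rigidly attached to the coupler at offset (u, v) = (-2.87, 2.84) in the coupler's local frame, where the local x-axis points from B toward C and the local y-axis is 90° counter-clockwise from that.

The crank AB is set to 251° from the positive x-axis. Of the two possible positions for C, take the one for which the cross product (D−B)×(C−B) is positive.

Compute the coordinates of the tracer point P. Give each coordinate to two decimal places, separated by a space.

-3.77 -3.05

A=(0,0), D=(4.00,0)
B = A + 1.00·(cos251°, sin251°) = (-0.3256, -0.9455)
|BD| = 4.4277
circle(B,5.00) ∩ circle(D,5.00): a=2.2139, h=4.4832
  candidates: C₊=(0.8799,3.9070) cross=19.850; C₋=(2.7946,-4.8525) cross=-19.850
  mode + wants cross > 0 → take C=(0.8799,3.9070) (cross=19.850)
ex = (C−B)/|BC| = (0.2411,0.9705); ey = (-0.9705,0.2411)
P = B + -2.87·ex + 2.84·ey = (-3.7737,-3.0462)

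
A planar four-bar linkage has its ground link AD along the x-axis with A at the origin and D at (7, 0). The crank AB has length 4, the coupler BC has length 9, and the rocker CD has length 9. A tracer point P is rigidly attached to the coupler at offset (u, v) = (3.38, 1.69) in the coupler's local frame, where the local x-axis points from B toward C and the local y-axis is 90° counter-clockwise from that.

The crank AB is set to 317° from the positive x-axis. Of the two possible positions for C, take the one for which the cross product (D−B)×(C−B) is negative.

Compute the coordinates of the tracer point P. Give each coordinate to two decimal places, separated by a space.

6.59 -3.63

A=(0,0), D=(7.00,0)
B = A + 4.00·(cos317°, sin317°) = (2.9254, -2.7280)
|BD| = 4.9035
circle(B,9.00) ∩ circle(D,9.00): a=2.4517, h=8.6596
  candidates: C₊=(0.1450,5.8318) cross=42.462; C₋=(9.7804,-8.5598) cross=-42.462
  mode - wants cross < 0 → take C=(9.7804,-8.5598) (cross=-42.462)
ex = (C−B)/|BC| = (0.7617,-0.6480); ey = (0.6480,0.7617)
P = B + 3.38·ex + 1.69·ey = (6.5949,-3.6309)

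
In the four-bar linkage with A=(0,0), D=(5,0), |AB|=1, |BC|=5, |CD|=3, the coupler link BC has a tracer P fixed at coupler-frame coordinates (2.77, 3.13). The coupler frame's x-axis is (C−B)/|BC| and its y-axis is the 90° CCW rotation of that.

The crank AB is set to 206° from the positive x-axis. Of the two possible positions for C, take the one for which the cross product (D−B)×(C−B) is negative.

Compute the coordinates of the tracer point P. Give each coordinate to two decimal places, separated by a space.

2.97 1.15

A=(0,0), D=(5.00,0)
B = A + 1.00·(cos206°, sin206°) = (-0.8988, -0.4384)
|BD| = 5.9151
circle(B,5.00) ∩ circle(D,3.00): a=4.3100, h=2.5345
  candidates: C₊=(3.2115,2.4086) cross=14.992; C₋=(3.5872,-2.6465) cross=-14.992
  mode - wants cross < 0 → take C=(3.5872,-2.6465) (cross=-14.992)
ex = (C−B)/|BC| = (0.8972,-0.4416); ey = (0.4416,0.8972)
P = B + 2.77·ex + 3.13·ey = (2.9687,1.1466)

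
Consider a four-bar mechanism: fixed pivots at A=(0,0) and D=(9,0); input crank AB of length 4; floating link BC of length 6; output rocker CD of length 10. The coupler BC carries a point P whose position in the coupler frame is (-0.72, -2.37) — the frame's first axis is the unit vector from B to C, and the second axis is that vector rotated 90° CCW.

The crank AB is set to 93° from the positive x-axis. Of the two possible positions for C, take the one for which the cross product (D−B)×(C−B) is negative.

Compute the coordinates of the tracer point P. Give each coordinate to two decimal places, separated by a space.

A=(0,0), D=(9.00,0)
B = A + 4.00·(cos93°, sin93°) = (-0.2093, 3.9945)
|BD| = 10.0383
circle(B,6.00) ∩ circle(D,10.00): a=1.8314, h=5.7137
  candidates: C₊=(3.7444,8.5076) cross=57.356; C₋=(-0.8028,-1.9761) cross=-57.356
  mode - wants cross < 0 → take C=(-0.8028,-1.9761) (cross=-57.356)
ex = (C−B)/|BC| = (-0.0989,-0.9951); ey = (0.9951,-0.0989)
P = B + -0.72·ex + -2.37·ey = (-2.4965,4.9454)

-2.50 4.95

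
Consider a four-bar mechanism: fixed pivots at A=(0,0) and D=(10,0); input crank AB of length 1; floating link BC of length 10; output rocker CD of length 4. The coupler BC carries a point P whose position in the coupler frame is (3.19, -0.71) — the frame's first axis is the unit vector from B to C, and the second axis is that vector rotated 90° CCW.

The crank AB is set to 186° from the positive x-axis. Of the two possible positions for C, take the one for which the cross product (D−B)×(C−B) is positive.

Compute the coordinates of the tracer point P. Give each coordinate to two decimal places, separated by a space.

2.23 0.42

A=(0,0), D=(10.00,0)
B = A + 1.00·(cos186°, sin186°) = (-0.9945, -0.1045)
|BD| = 10.9950
circle(B,10.00) ∩ circle(D,4.00): a=9.3174, h=3.6312
  candidates: C₊=(8.2880,3.6151) cross=39.925; C₋=(8.3570,-3.6470) cross=-39.925
  mode + wants cross > 0 → take C=(8.2880,3.6151) (cross=39.925)
ex = (C−B)/|BC| = (0.9282,0.3720); ey = (-0.3720,0.9282)
P = B + 3.19·ex + -0.71·ey = (2.2307,0.4230)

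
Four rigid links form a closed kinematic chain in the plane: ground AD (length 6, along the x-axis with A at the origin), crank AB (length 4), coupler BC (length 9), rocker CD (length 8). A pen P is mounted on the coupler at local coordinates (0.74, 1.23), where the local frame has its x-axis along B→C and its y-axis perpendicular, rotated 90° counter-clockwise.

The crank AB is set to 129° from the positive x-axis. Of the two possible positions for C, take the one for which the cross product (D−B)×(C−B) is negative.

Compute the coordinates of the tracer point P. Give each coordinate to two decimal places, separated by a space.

A=(0,0), D=(6.00,0)
B = A + 4.00·(cos129°, sin129°) = (-2.5173, 3.1086)
|BD| = 9.0668
circle(B,9.00) ∩ circle(D,8.00): a=5.4709, h=7.1463
  candidates: C₊=(5.0721,7.9460) cross=64.794; C₋=(0.1719,-5.4803) cross=-64.794
  mode - wants cross < 0 → take C=(0.1719,-5.4803) (cross=-64.794)
ex = (C−B)/|BC| = (0.2988,-0.9543); ey = (0.9543,0.2988)
P = B + 0.74·ex + 1.23·ey = (-1.1224,2.7699)

-1.12 2.77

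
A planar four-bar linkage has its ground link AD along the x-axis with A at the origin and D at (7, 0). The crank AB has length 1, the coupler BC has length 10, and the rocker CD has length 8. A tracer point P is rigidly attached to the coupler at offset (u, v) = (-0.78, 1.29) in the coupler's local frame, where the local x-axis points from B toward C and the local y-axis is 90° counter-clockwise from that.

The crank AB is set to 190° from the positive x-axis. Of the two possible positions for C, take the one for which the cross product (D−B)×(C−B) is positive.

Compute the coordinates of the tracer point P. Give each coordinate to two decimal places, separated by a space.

-2.48 -0.01

A=(0,0), D=(7.00,0)
B = A + 1.00·(cos190°, sin190°) = (-0.9848, -0.1736)
|BD| = 7.9867
circle(B,10.00) ∩ circle(D,8.00): a=6.2471, h=7.8086
  candidates: C₊=(5.0910,7.7689) cross=62.365; C₋=(5.4306,-7.8445) cross=-62.365
  mode + wants cross > 0 → take C=(5.0910,7.7689) (cross=62.365)
ex = (C−B)/|BC| = (0.6076,0.7943); ey = (-0.7943,0.6076)
P = B + -0.78·ex + 1.29·ey = (-2.4833,-0.0094)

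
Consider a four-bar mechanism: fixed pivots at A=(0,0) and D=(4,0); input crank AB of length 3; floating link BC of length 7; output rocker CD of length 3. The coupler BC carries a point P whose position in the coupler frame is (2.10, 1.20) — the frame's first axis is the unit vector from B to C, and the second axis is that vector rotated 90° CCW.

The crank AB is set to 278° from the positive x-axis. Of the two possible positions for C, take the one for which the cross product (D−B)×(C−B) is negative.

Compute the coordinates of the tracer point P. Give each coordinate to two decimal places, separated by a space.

A=(0,0), D=(4.00,0)
B = A + 3.00·(cos278°, sin278°) = (0.4175, -2.9708)
|BD| = 4.6540
circle(B,7.00) ∩ circle(D,3.00): a=6.6244, h=2.2622
  candidates: C₊=(4.0727,2.9991) cross=10.528; C₋=(6.9608,-0.4836) cross=-10.528
  mode - wants cross < 0 → take C=(6.9608,-0.4836) (cross=-10.528)
ex = (C−B)/|BC| = (0.9347,0.3553); ey = (-0.3553,0.9347)
P = B + 2.10·ex + 1.20·ey = (1.9541,-1.1030)

1.95 -1.10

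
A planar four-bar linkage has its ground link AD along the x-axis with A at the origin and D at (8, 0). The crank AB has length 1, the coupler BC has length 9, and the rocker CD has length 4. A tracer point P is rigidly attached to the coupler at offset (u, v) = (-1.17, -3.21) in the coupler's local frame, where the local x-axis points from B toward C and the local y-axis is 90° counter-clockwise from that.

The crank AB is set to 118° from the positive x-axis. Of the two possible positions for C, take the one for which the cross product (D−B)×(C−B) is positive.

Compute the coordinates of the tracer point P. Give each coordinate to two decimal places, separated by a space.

-0.46 -2.53

A=(0,0), D=(8.00,0)
B = A + 1.00·(cos118°, sin118°) = (-0.4695, 0.8829)
|BD| = 8.5154
circle(B,9.00) ∩ circle(D,4.00): a=8.0743, h=3.9756
  candidates: C₊=(7.9735,3.9999) cross=33.854; C₋=(7.1491,-3.9084) cross=-33.854
  mode + wants cross > 0 → take C=(7.9735,3.9999) (cross=33.854)
ex = (C−B)/|BC| = (0.9381,0.3463); ey = (-0.3463,0.9381)
P = B + -1.17·ex + -3.21·ey = (-0.4553,-2.5336)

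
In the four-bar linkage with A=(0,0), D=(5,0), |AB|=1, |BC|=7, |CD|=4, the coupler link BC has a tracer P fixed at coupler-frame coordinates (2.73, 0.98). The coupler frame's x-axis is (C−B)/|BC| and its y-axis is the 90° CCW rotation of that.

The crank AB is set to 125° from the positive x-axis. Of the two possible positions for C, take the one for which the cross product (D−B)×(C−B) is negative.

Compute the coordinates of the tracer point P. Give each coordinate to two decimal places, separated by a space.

2.09 -0.34

A=(0,0), D=(5.00,0)
B = A + 1.00·(cos125°, sin125°) = (-0.5736, 0.8192)
|BD| = 5.6335
circle(B,7.00) ∩ circle(D,4.00): a=5.7457, h=3.9984
  candidates: C₊=(5.6924,3.9396) cross=22.525; C₋=(4.5296,-3.9722) cross=-22.525
  mode - wants cross < 0 → take C=(4.5296,-3.9722) (cross=-22.525)
ex = (C−B)/|BC| = (0.7290,-0.6845); ey = (0.6845,0.7290)
P = B + 2.73·ex + 0.98·ey = (2.0875,-0.3350)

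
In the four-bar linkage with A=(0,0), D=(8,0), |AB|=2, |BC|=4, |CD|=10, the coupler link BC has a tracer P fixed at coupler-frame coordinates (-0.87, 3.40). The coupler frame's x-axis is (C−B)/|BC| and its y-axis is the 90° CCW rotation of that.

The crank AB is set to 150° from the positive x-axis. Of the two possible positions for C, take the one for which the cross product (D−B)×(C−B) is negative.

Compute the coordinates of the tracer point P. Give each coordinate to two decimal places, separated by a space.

A=(0,0), D=(8.00,0)
B = A + 2.00·(cos150°, sin150°) = (-1.7321, 1.0000)
|BD| = 9.7833
circle(B,4.00) ∩ circle(D,10.00): a=0.5986, h=3.9550
  candidates: C₊=(-0.7323,4.8731) cross=38.692; C₋=(-1.5408,-2.9954) cross=-38.692
  mode - wants cross < 0 → take C=(-1.5408,-2.9954) (cross=-38.692)
ex = (C−B)/|BC| = (0.0478,-0.9989); ey = (0.9989,0.0478)
P = B + -0.87·ex + 3.40·ey = (1.6225,2.0315)

1.62 2.03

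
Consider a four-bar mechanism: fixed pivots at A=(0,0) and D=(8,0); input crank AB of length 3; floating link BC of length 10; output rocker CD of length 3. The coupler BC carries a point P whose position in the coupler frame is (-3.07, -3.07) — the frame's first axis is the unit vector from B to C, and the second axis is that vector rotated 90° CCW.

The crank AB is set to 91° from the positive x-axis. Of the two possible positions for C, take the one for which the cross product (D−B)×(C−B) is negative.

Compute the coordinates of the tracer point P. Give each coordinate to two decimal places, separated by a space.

A=(0,0), D=(8.00,0)
B = A + 3.00·(cos91°, sin91°) = (-0.0524, 2.9995)
|BD| = 8.5929
circle(B,10.00) ∩ circle(D,3.00): a=9.5915, h=2.8289
  candidates: C₊=(9.9233,2.3024) cross=24.309; C₋=(7.9483,-2.9996) cross=-24.309
  mode - wants cross < 0 → take C=(7.9483,-2.9996) (cross=-24.309)
ex = (C−B)/|BC| = (0.8001,-0.5999); ey = (0.5999,0.8001)
P = B + -3.07·ex + -3.07·ey = (-4.3503,2.3851)

-4.35 2.39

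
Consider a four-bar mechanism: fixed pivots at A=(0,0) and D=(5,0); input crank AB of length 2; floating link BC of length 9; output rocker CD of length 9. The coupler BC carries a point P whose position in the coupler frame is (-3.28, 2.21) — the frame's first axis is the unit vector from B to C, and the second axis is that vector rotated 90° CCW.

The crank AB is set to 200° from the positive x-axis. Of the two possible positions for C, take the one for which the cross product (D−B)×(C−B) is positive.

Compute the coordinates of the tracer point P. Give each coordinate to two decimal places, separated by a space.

-4.95 -3.18

A=(0,0), D=(5.00,0)
B = A + 2.00·(cos200°, sin200°) = (-1.8794, -0.6840)
|BD| = 6.9133
circle(B,9.00) ∩ circle(D,9.00): a=3.4567, h=8.3097
  candidates: C₊=(0.7381,7.9269) cross=57.448; C₋=(2.3825,-8.6110) cross=-57.448
  mode + wants cross > 0 → take C=(0.7381,7.9269) (cross=57.448)
ex = (C−B)/|BC| = (0.2908,0.9568); ey = (-0.9568,0.2908)
P = B + -3.28·ex + 2.21·ey = (-4.9478,-3.1795)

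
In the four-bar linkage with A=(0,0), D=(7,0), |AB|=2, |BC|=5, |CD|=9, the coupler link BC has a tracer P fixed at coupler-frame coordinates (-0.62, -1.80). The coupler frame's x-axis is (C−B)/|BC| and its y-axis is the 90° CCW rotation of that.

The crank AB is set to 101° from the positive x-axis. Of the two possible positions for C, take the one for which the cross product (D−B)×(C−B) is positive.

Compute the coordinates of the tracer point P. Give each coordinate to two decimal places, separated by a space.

A=(0,0), D=(7.00,0)
B = A + 2.00·(cos101°, sin101°) = (-0.3816, 1.9633)
|BD| = 7.6382
circle(B,5.00) ∩ circle(D,9.00): a=0.1534, h=4.9976
  candidates: C₊=(1.0511,6.7536) cross=38.173; C₋=(-1.5180,-2.9059) cross=-38.173
  mode + wants cross > 0 → take C=(1.0511,6.7536) (cross=38.173)
ex = (C−B)/|BC| = (0.2865,0.9581); ey = (-0.9581,0.2865)
P = B + -0.62·ex + -1.80·ey = (1.1652,0.8535)

1.17 0.85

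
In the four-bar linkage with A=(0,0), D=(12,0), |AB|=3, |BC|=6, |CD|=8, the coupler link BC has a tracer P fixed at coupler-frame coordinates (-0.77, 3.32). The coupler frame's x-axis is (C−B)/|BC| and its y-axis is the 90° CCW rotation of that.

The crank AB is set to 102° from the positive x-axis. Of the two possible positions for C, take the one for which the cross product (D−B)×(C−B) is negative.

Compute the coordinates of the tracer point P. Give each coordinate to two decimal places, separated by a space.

A=(0,0), D=(12.00,0)
B = A + 3.00·(cos102°, sin102°) = (-0.6237, 2.9344)
|BD| = 12.9603
circle(B,6.00) ∩ circle(D,8.00): a=5.3999, h=2.6155
  candidates: C₊=(5.2282,4.2594) cross=33.897; C₋=(4.0438,-0.8357) cross=-33.897
  mode - wants cross < 0 → take C=(4.0438,-0.8357) (cross=-33.897)
ex = (C−B)/|BC| = (0.7779,-0.6284); ey = (0.6284,0.7779)
P = B + -0.77·ex + 3.32·ey = (0.8634,6.0010)

0.86 6.00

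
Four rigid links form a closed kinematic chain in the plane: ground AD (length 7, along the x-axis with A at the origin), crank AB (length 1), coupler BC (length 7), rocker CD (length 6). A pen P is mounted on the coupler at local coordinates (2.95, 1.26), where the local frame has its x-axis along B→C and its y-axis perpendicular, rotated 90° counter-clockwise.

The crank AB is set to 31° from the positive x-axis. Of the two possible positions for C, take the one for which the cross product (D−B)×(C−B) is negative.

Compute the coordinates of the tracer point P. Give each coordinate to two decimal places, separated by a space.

3.47 -1.35

A=(0,0), D=(7.00,0)
B = A + 1.00·(cos31°, sin31°) = (0.8572, 0.5150)
|BD| = 6.1644
circle(B,7.00) ∩ circle(D,6.00): a=4.1366, h=5.6470
  candidates: C₊=(5.4511,5.7966) cross=34.810; C₋=(4.5075,-5.4578) cross=-34.810
  mode - wants cross < 0 → take C=(4.5075,-5.4578) (cross=-34.810)
ex = (C−B)/|BC| = (0.5215,-0.8533); ey = (0.8533,0.5215)
P = B + 2.95·ex + 1.26·ey = (3.4706,-1.3450)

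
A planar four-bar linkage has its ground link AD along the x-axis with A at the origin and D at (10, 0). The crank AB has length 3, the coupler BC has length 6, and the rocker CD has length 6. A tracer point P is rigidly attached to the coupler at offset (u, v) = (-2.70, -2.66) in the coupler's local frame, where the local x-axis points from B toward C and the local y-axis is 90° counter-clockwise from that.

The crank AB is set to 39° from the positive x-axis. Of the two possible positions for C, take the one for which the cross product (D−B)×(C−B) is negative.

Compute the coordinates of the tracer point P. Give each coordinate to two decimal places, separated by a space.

A=(0,0), D=(10.00,0)
B = A + 3.00·(cos39°, sin39°) = (2.3314, 1.8880)
|BD| = 7.8975
circle(B,6.00) ∩ circle(D,6.00): a=3.9488, h=4.5174
  candidates: C₊=(7.2456,5.3304) cross=35.677; C₋=(5.0858,-3.4425) cross=-35.677
  mode - wants cross < 0 → take C=(5.0858,-3.4425) (cross=-35.677)
ex = (C−B)/|BC| = (0.4591,-0.8884); ey = (0.8884,0.4591)
P = B + -2.70·ex + -2.66·ey = (-1.2712,3.0656)

-1.27 3.07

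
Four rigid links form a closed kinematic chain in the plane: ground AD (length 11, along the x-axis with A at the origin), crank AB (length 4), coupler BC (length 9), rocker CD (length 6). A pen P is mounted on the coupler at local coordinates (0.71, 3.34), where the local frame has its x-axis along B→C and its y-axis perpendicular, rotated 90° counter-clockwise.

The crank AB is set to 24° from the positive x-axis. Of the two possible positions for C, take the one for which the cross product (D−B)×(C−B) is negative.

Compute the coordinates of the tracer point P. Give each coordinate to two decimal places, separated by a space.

A=(0,0), D=(11.00,0)
B = A + 4.00·(cos24°, sin24°) = (3.6542, 1.6269)
|BD| = 7.5238
circle(B,9.00) ∩ circle(D,6.00): a=6.7524, h=5.9502
  candidates: C₊=(11.5335,5.9762) cross=44.768; C₋=(8.9602,-5.6426) cross=-44.768
  mode - wants cross < 0 → take C=(8.9602,-5.6426) (cross=-44.768)
ex = (C−B)/|BC| = (0.5896,-0.8077); ey = (0.8077,0.5896)
P = B + 0.71·ex + 3.34·ey = (6.7706,3.0226)

6.77 3.02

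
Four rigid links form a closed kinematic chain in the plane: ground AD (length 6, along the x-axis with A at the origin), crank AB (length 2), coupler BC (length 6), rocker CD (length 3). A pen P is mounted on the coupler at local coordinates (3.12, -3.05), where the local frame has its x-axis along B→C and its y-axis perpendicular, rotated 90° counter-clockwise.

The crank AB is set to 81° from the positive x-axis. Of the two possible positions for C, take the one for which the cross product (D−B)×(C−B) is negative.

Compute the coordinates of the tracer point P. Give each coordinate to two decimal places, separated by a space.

A=(0,0), D=(6.00,0)
B = A + 2.00·(cos81°, sin81°) = (0.3129, 1.9754)
|BD| = 6.0204
circle(B,6.00) ∩ circle(D,3.00): a=5.2526, h=2.9001
  candidates: C₊=(6.2262,2.9915) cross=17.460; C₋=(4.3231,-2.4876) cross=-17.460
  mode - wants cross < 0 → take C=(4.3231,-2.4876) (cross=-17.460)
ex = (C−B)/|BC| = (0.6684,-0.7438); ey = (0.7438,0.6684)
P = B + 3.12·ex + -3.05·ey = (0.1295,-2.3839)

0.13 -2.38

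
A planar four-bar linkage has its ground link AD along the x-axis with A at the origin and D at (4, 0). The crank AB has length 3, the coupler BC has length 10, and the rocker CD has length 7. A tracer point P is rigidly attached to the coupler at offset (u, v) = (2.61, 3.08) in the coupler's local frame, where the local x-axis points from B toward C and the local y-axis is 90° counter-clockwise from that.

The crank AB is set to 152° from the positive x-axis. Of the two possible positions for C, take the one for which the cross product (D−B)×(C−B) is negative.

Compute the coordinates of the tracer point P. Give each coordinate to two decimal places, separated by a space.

1.36 0.94

A=(0,0), D=(4.00,0)
B = A + 3.00·(cos152°, sin152°) = (-2.6488, 1.4084)
|BD| = 6.7964
circle(B,10.00) ∩ circle(D,7.00): a=7.1502, h=6.9911
  candidates: C₊=(5.7949,6.7660) cross=47.514; C₋=(2.8974,-6.9126) cross=-47.514
  mode - wants cross < 0 → take C=(2.8974,-6.9126) (cross=-47.514)
ex = (C−B)/|BC| = (0.5546,-0.8321); ey = (0.8321,0.5546)
P = B + 2.61·ex + 3.08·ey = (1.3616,0.9449)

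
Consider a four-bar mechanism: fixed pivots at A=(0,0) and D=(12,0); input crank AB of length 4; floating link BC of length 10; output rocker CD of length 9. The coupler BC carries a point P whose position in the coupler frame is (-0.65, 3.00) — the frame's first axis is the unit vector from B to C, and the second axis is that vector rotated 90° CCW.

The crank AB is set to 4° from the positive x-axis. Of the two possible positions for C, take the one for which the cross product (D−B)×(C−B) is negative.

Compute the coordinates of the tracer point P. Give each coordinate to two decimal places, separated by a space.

A=(0,0), D=(12.00,0)
B = A + 4.00·(cos4°, sin4°) = (3.9903, 0.2790)
|BD| = 8.0146
circle(B,10.00) ∩ circle(D,9.00): a=5.1926, h=8.5461
  candidates: C₊=(9.4773,8.6392) cross=68.494; C₋=(8.8822,-8.4427) cross=-68.494
  mode - wants cross < 0 → take C=(8.8822,-8.4427) (cross=-68.494)
ex = (C−B)/|BC| = (0.4892,-0.8722); ey = (0.8722,0.4892)
P = B + -0.65·ex + 3.00·ey = (6.2888,2.3135)

6.29 2.31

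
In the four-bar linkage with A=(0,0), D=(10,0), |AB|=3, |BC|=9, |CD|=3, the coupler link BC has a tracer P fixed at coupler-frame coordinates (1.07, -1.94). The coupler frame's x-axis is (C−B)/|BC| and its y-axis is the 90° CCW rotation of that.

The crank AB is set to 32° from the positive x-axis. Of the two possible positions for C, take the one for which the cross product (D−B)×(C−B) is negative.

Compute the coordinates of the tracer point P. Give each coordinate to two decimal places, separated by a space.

A=(0,0), D=(10.00,0)
B = A + 3.00·(cos32°, sin32°) = (2.5441, 1.5898)
|BD| = 7.6235
circle(B,9.00) ∩ circle(D,3.00): a=8.5340, h=2.8585
  candidates: C₊=(11.4866,2.6058) cross=21.792; C₋=(10.2944,-2.9855) cross=-21.792
  mode - wants cross < 0 → take C=(10.2944,-2.9855) (cross=-21.792)
ex = (C−B)/|BC| = (0.8611,-0.5084); ey = (0.5084,0.8611)
P = B + 1.07·ex + -1.94·ey = (2.4793,-0.6248)

2.48 -0.62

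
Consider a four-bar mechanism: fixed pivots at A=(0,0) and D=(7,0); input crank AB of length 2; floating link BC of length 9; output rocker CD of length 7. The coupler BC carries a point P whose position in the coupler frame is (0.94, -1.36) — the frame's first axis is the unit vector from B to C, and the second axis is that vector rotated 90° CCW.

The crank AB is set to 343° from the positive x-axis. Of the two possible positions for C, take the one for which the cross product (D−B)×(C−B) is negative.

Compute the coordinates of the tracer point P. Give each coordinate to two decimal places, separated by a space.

A=(0,0), D=(7.00,0)
B = A + 2.00·(cos343°, sin343°) = (1.9126, -0.5847)
|BD| = 5.1209
circle(B,9.00) ∩ circle(D,7.00): a=5.6849, h=6.9772
  candidates: C₊=(6.7636,6.9960) cross=35.730; C₋=(8.3570,-6.8672) cross=-35.730
  mode - wants cross < 0 → take C=(8.3570,-6.8672) (cross=-35.730)
ex = (C−B)/|BC| = (0.7160,-0.6981); ey = (0.6981,0.7160)
P = B + 0.94·ex + -1.36·ey = (1.6363,-2.2147)

1.64 -2.21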